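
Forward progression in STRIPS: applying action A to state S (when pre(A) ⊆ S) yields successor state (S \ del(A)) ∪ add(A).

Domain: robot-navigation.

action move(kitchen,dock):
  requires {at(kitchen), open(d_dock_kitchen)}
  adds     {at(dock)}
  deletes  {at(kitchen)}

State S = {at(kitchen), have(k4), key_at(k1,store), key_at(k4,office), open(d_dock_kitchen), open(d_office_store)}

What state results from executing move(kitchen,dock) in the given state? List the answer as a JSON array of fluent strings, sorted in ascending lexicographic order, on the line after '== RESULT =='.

Progress:
  pre ⊆ S: {at(kitchen), open(d_dock_kitchen)} ⊆ S  — applicable
  S \ del = {have(k4), key_at(k1,store), key_at(k4,office), open(d_dock_kitchen), open(d_office_store)}
  ∪ add   = {at(dock), have(k4), key_at(k1,store), key_at(k4,office), open(d_dock_kitchen), open(d_office_store)}

== RESULT ==
["at(dock)", "have(k4)", "key_at(k1,store)", "key_at(k4,office)", "open(d_dock_kitchen)", "open(d_office_store)"]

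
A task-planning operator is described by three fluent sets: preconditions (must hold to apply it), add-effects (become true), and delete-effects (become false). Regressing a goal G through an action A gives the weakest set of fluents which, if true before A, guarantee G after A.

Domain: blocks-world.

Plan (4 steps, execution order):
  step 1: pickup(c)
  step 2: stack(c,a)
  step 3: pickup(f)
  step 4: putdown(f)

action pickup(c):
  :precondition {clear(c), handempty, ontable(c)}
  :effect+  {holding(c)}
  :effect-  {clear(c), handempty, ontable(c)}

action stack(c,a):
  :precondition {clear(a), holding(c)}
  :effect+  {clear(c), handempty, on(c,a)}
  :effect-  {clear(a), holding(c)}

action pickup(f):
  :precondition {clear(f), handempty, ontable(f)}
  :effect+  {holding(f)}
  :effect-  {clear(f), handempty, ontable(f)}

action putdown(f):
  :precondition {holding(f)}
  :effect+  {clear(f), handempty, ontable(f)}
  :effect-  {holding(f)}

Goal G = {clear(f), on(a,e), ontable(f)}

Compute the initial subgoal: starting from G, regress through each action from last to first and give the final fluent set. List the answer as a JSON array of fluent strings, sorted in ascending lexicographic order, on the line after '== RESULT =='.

Regress step by step:
  through step 4 (putdown(f)): drop {clear(f), ontable(f)}, keep {on(a,e)}, require {holding(f)}
    → {holding(f), on(a,e)}
  through step 3 (pickup(f)): drop {holding(f)}, keep {on(a,e)}, require {clear(f), handempty, ontable(f)}
    → {clear(f), handempty, on(a,e), ontable(f)}
  through step 2 (stack(c,a)): drop {handempty}, keep {clear(f), on(a,e), ontable(f)}, require {clear(a), holding(c)}
    → {clear(a), clear(f), holding(c), on(a,e), ontable(f)}
  through step 1 (pickup(c)): drop {holding(c)}, keep {clear(a), clear(f), on(a,e), ontable(f)}, require {clear(c), handempty, ontable(c)}
    → {clear(a), clear(c), clear(f), handempty, on(a,e), ontable(c), ontable(f)}

== RESULT ==
["clear(a)", "clear(c)", "clear(f)", "handempty", "on(a,e)", "ontable(c)", "ontable(f)"]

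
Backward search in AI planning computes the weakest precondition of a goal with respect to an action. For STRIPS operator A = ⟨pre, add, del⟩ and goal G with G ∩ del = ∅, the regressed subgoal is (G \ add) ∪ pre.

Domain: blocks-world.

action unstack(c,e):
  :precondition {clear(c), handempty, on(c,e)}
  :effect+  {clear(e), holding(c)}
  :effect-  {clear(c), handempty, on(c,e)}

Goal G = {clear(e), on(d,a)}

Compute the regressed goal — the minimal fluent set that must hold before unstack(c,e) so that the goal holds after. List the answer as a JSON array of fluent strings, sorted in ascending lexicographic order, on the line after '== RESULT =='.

Regress:
  G ∩ del = {}  (empty — regression defined)
  G \ add = {clear(e), on(d,a)} \ {clear(e), holding(c)} = {on(d,a)}
  ∪ pre   = {on(d,a)} ∪ {clear(c), handempty, on(c,e)}
          = {clear(c), handempty, on(c,e), on(d,a)}

== RESULT ==
["clear(c)", "handempty", "on(c,e)", "on(d,a)"]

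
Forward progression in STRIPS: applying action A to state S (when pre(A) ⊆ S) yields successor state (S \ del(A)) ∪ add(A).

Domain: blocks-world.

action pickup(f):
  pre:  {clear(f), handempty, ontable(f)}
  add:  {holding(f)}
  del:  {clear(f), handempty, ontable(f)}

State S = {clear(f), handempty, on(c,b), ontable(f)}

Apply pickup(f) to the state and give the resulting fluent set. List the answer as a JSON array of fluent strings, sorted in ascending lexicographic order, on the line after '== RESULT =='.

Progress:
  pre ⊆ S: {clear(f), handempty, ontable(f)} ⊆ S  — applicable
  S \ del = {on(c,b)}
  ∪ add   = {holding(f), on(c,b)}

== RESULT ==
["holding(f)", "on(c,b)"]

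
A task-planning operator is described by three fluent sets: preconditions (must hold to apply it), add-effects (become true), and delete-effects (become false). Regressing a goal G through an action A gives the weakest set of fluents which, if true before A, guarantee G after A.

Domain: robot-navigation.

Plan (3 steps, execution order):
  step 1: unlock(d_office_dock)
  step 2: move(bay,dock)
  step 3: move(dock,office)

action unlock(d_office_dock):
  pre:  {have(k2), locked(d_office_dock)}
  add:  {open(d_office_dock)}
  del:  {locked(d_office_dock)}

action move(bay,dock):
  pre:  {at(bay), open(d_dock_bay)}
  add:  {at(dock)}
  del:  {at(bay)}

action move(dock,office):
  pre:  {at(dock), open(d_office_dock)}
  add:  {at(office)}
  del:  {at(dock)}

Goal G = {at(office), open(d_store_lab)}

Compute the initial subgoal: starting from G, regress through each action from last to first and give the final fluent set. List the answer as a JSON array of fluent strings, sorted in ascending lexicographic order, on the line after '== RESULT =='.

Work backward from the goal:
  through step 3 (move(dock,office)): drop {at(office)}, keep {open(d_store_lab)}, require {at(dock), open(d_office_dock)}
    → {at(dock), open(d_office_dock), open(d_store_lab)}
  through step 2 (move(bay,dock)): drop {at(dock)}, keep {open(d_office_dock), open(d_store_lab)}, require {at(bay), open(d_dock_bay)}
    → {at(bay), open(d_dock_bay), open(d_office_dock), open(d_store_lab)}
  through step 1 (unlock(d_office_dock)): drop {open(d_office_dock)}, keep {at(bay), open(d_dock_bay), open(d_store_lab)}, require {have(k2), locked(d_office_dock)}
    → {at(bay), have(k2), locked(d_office_dock), open(d_dock_bay), open(d_store_lab)}

== RESULT ==
["at(bay)", "have(k2)", "locked(d_office_dock)", "open(d_dock_bay)", "open(d_store_lab)"]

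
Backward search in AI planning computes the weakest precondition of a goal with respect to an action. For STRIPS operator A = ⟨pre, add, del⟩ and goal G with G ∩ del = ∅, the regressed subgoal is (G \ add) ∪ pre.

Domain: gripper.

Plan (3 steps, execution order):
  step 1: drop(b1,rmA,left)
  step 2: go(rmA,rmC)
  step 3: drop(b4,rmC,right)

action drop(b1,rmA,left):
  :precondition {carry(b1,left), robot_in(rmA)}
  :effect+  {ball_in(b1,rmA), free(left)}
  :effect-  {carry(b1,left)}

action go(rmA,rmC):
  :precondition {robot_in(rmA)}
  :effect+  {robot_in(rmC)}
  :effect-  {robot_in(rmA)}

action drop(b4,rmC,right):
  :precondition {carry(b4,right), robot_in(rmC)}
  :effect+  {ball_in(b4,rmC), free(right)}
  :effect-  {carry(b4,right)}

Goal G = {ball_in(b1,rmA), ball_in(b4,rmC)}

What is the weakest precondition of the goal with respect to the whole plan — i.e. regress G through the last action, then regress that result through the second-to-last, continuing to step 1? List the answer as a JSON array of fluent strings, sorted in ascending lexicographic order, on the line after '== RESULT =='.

Regress step by step:
  through step 3 (drop(b4,rmC,right)): drop {ball_in(b4,rmC)}, keep {ball_in(b1,rmA)}, require {carry(b4,right), robot_in(rmC)}
    → {ball_in(b1,rmA), carry(b4,right), robot_in(rmC)}
  through step 2 (go(rmA,rmC)): drop {robot_in(rmC)}, keep {ball_in(b1,rmA), carry(b4,right)}, require {robot_in(rmA)}
    → {ball_in(b1,rmA), carry(b4,right), robot_in(rmA)}
  through step 1 (drop(b1,rmA,left)): drop {ball_in(b1,rmA)}, keep {carry(b4,right), robot_in(rmA)}, require {carry(b1,left), robot_in(rmA)}
    → {carry(b1,left), carry(b4,right), robot_in(rmA)}

== RESULT ==
["carry(b1,left)", "carry(b4,right)", "robot_in(rmA)"]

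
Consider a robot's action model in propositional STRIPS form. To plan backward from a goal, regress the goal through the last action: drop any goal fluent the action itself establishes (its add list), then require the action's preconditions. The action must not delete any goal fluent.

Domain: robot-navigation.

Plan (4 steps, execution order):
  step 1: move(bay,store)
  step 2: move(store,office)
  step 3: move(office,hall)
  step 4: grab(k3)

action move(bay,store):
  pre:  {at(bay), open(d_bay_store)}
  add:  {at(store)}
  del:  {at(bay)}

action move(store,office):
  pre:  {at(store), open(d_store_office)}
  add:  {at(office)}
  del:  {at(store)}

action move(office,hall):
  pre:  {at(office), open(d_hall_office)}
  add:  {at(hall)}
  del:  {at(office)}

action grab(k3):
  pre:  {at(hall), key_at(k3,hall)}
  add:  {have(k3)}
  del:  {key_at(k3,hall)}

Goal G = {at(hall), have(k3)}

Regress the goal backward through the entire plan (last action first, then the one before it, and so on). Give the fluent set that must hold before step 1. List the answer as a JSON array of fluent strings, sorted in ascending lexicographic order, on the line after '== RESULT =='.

Regress step by step:
  through step 4 (grab(k3)): drop {have(k3)}, keep {at(hall)}, require {at(hall), key_at(k3,hall)}
    → {at(hall), key_at(k3,hall)}
  through step 3 (move(office,hall)): drop {at(hall)}, keep {key_at(k3,hall)}, require {at(office), open(d_hall_office)}
    → {at(office), key_at(k3,hall), open(d_hall_office)}
  through step 2 (move(store,office)): drop {at(office)}, keep {key_at(k3,hall), open(d_hall_office)}, require {at(store), open(d_store_office)}
    → {at(store), key_at(k3,hall), open(d_hall_office), open(d_store_office)}
  through step 1 (move(bay,store)): drop {at(store)}, keep {key_at(k3,hall), open(d_hall_office), open(d_store_office)}, require {at(bay), open(d_bay_store)}
    → {at(bay), key_at(k3,hall), open(d_bay_store), open(d_hall_office), open(d_store_office)}

== RESULT ==
["at(bay)", "key_at(k3,hall)", "open(d_bay_store)", "open(d_hall_office)", "open(d_store_office)"]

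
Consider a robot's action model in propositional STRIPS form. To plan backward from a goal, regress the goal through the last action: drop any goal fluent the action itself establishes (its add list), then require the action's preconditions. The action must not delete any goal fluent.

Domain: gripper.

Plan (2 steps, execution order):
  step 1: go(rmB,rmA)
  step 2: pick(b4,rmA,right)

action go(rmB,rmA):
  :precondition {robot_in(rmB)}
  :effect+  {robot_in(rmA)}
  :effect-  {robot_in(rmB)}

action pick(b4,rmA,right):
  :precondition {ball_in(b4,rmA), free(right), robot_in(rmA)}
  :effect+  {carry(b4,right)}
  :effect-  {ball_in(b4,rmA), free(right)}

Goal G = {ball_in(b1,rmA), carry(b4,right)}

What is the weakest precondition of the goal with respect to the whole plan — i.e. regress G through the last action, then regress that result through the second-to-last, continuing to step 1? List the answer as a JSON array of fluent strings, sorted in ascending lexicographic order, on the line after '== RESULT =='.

Work backward from the goal:
  through step 2 (pick(b4,rmA,right)): drop {carry(b4,right)}, keep {ball_in(b1,rmA)}, require {ball_in(b4,rmA), free(right), robot_in(rmA)}
    → {ball_in(b1,rmA), ball_in(b4,rmA), free(right), robot_in(rmA)}
  through step 1 (go(rmB,rmA)): drop {robot_in(rmA)}, keep {ball_in(b1,rmA), ball_in(b4,rmA), free(right)}, require {robot_in(rmB)}
    → {ball_in(b1,rmA), ball_in(b4,rmA), free(right), robot_in(rmB)}

== RESULT ==
["ball_in(b1,rmA)", "ball_in(b4,rmA)", "free(right)", "robot_in(rmB)"]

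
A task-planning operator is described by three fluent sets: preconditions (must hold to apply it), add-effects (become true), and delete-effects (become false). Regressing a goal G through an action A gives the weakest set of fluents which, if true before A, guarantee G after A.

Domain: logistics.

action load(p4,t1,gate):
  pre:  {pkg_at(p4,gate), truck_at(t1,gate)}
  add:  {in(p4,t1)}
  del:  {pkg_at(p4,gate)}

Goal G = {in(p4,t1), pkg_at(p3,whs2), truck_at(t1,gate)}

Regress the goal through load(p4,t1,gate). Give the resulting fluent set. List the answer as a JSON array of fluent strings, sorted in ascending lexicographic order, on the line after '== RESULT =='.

Compute (G \ add) ∪ pre:
  G ∩ del = {}  (empty — regression defined)
  G \ add = {in(p4,t1), pkg_at(p3,whs2), truck_at(t1,gate)} \ {in(p4,t1)} = {pkg_at(p3,whs2), truck_at(t1,gate)}
  ∪ pre   = {pkg_at(p3,whs2), truck_at(t1,gate)} ∪ {pkg_at(p4,gate), truck_at(t1,gate)}
          = {pkg_at(p3,whs2), pkg_at(p4,gate), truck_at(t1,gate)}

== RESULT ==
["pkg_at(p3,whs2)", "pkg_at(p4,gate)", "truck_at(t1,gate)"]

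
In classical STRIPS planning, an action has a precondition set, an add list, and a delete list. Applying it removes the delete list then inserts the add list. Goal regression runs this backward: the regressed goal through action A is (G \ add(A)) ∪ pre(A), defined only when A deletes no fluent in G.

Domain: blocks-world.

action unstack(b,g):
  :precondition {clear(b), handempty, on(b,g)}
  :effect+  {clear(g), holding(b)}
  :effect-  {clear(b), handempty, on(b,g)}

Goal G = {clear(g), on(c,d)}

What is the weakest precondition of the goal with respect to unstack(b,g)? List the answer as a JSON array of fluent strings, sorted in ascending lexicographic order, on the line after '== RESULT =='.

Regress:
  G ∩ del = {}  (empty — regression defined)
  G \ add = {clear(g), on(c,d)} \ {clear(g), holding(b)} = {on(c,d)}
  ∪ pre   = {on(c,d)} ∪ {clear(b), handempty, on(b,g)}
          = {clear(b), handempty, on(b,g), on(c,d)}

== RESULT ==
["clear(b)", "handempty", "on(b,g)", "on(c,d)"]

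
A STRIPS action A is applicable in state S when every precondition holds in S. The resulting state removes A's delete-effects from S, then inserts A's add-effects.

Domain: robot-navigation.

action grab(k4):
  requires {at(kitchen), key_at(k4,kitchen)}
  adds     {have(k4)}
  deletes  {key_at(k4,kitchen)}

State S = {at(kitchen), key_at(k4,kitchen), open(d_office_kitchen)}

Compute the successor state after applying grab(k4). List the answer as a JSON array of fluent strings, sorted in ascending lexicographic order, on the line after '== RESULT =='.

Progress:
  pre ⊆ S: {at(kitchen), key_at(k4,kitchen)} ⊆ S  — applicable
  S \ del = {at(kitchen), open(d_office_kitchen)}
  ∪ add   = {at(kitchen), have(k4), open(d_office_kitchen)}

== RESULT ==
["at(kitchen)", "have(k4)", "open(d_office_kitchen)"]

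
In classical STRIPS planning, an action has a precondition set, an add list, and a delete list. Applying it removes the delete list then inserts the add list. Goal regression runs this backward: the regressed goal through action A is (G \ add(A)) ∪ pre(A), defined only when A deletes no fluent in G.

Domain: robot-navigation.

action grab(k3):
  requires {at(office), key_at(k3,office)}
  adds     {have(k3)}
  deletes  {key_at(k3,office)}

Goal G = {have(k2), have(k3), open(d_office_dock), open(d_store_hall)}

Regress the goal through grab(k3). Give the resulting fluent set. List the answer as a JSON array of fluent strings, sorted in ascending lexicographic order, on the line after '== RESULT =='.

Compute (G \ add) ∪ pre:
  G ∩ del = {}  (empty — regression defined)
  G \ add = {have(k2), have(k3), open(d_office_dock), open(d_store_hall)} \ {have(k3)} = {have(k2), open(d_office_dock), open(d_store_hall)}
  ∪ pre   = {have(k2), open(d_office_dock), open(d_store_hall)} ∪ {at(office), key_at(k3,office)}
          = {at(office), have(k2), key_at(k3,office), open(d_office_dock), open(d_store_hall)}

== RESULT ==
["at(office)", "have(k2)", "key_at(k3,office)", "open(d_office_dock)", "open(d_store_hall)"]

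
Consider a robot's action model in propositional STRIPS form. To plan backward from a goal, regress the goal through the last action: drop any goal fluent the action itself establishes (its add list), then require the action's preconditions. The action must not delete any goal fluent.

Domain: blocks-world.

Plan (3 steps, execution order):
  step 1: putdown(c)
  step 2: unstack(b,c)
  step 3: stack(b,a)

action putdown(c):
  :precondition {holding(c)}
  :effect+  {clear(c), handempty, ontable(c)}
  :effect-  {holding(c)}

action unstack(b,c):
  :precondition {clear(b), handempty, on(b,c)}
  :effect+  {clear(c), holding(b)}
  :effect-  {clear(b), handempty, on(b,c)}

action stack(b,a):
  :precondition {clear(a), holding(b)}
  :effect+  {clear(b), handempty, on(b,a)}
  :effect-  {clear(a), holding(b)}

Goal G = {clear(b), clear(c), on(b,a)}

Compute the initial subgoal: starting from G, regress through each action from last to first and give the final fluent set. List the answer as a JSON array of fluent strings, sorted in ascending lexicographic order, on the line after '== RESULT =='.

Regress step by step:
  through step 3 (stack(b,a)): drop {clear(b), on(b,a)}, keep {clear(c)}, require {clear(a), holding(b)}
    → {clear(a), clear(c), holding(b)}
  through step 2 (unstack(b,c)): drop {clear(c), holding(b)}, keep {clear(a)}, require {clear(b), handempty, on(b,c)}
    → {clear(a), clear(b), handempty, on(b,c)}
  through step 1 (putdown(c)): drop {handempty}, keep {clear(a), clear(b), on(b,c)}, require {holding(c)}
    → {clear(a), clear(b), holding(c), on(b,c)}

== RESULT ==
["clear(a)", "clear(b)", "holding(c)", "on(b,c)"]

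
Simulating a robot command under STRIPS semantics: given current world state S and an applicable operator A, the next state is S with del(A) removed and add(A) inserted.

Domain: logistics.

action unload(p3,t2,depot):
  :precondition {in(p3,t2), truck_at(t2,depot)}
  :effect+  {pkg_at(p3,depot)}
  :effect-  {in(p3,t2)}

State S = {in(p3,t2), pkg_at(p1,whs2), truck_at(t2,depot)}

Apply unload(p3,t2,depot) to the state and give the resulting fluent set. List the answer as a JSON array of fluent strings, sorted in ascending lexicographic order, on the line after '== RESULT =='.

Compute (S \ del) ∪ add:
  pre ⊆ S: {in(p3,t2), truck_at(t2,depot)} ⊆ S  — applicable
  S \ del = {pkg_at(p1,whs2), truck_at(t2,depot)}
  ∪ add   = {pkg_at(p1,whs2), pkg_at(p3,depot), truck_at(t2,depot)}

== RESULT ==
["pkg_at(p1,whs2)", "pkg_at(p3,depot)", "truck_at(t2,depot)"]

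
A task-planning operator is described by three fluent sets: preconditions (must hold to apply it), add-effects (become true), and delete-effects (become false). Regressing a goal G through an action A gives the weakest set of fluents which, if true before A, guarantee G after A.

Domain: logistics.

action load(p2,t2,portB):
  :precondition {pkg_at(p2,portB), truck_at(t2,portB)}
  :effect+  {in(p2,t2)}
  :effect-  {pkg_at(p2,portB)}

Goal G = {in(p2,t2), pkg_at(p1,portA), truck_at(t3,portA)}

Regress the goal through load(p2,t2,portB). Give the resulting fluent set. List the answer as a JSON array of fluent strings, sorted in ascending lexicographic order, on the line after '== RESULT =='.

Regress:
  G ∩ del = {}  (empty — regression defined)
  G \ add = {in(p2,t2), pkg_at(p1,portA), truck_at(t3,portA)} \ {in(p2,t2)} = {pkg_at(p1,portA), truck_at(t3,portA)}
  ∪ pre   = {pkg_at(p1,portA), truck_at(t3,portA)} ∪ {pkg_at(p2,portB), truck_at(t2,portB)}
          = {pkg_at(p1,portA), pkg_at(p2,portB), truck_at(t2,portB), truck_at(t3,portA)}

== RESULT ==
["pkg_at(p1,portA)", "pkg_at(p2,portB)", "truck_at(t2,portB)", "truck_at(t3,portA)"]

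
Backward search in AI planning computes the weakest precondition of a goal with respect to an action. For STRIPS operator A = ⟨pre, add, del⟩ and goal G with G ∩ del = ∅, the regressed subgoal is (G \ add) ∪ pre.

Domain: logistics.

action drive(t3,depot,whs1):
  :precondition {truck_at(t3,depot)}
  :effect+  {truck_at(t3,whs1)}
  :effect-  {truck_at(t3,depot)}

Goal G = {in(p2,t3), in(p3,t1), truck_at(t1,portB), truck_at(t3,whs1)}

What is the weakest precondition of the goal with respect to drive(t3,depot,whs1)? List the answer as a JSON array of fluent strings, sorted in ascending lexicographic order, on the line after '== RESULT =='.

Compute (G \ add) ∪ pre:
  G ∩ del = {}  (empty — regression defined)
  G \ add = {in(p2,t3), in(p3,t1), truck_at(t1,portB), truck_at(t3,whs1)} \ {truck_at(t3,whs1)} = {in(p2,t3), in(p3,t1), truck_at(t1,portB)}
  ∪ pre   = {in(p2,t3), in(p3,t1), truck_at(t1,portB)} ∪ {truck_at(t3,depot)}
          = {in(p2,t3), in(p3,t1), truck_at(t1,portB), truck_at(t3,depot)}

== RESULT ==
["in(p2,t3)", "in(p3,t1)", "truck_at(t1,portB)", "truck_at(t3,depot)"]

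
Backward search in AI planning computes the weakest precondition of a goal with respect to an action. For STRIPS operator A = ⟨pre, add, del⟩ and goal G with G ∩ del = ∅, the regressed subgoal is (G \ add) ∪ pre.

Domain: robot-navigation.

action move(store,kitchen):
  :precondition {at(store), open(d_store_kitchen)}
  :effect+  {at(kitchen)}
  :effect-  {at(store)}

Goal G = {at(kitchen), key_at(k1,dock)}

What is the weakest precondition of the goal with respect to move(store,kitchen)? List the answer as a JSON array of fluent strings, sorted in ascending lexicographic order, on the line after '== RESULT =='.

Compute (G \ add) ∪ pre:
  G ∩ del = {}  (empty — regression defined)
  G \ add = {at(kitchen), key_at(k1,dock)} \ {at(kitchen)} = {key_at(k1,dock)}
  ∪ pre   = {key_at(k1,dock)} ∪ {at(store), open(d_store_kitchen)}
          = {at(store), key_at(k1,dock), open(d_store_kitchen)}

== RESULT ==
["at(store)", "key_at(k1,dock)", "open(d_store_kitchen)"]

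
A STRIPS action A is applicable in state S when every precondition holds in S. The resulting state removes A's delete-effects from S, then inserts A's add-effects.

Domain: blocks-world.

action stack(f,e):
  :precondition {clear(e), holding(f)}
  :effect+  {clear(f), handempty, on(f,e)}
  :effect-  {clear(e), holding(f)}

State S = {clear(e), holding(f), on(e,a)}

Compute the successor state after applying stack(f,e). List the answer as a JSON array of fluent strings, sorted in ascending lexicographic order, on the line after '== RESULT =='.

Progress:
  pre ⊆ S: {clear(e), holding(f)} ⊆ S  — applicable
  S \ del = {on(e,a)}
  ∪ add   = {clear(f), handempty, on(e,a), on(f,e)}

== RESULT ==
["clear(f)", "handempty", "on(e,a)", "on(f,e)"]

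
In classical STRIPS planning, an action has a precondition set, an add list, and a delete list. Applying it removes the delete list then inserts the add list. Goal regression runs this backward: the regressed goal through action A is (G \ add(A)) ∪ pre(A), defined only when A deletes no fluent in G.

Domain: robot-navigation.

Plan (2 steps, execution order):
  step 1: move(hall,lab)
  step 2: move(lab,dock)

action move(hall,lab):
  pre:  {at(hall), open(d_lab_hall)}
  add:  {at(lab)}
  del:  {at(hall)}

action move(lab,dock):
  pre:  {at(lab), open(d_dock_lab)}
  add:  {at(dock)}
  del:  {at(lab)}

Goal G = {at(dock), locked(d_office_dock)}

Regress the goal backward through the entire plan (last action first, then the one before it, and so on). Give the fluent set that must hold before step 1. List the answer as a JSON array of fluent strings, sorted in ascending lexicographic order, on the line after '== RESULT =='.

Work backward from the goal:
  through step 2 (move(lab,dock)): drop {at(dock)}, keep {locked(d_office_dock)}, require {at(lab), open(d_dock_lab)}
    → {at(lab), locked(d_office_dock), open(d_dock_lab)}
  through step 1 (move(hall,lab)): drop {at(lab)}, keep {locked(d_office_dock), open(d_dock_lab)}, require {at(hall), open(d_lab_hall)}
    → {at(hall), locked(d_office_dock), open(d_dock_lab), open(d_lab_hall)}

== RESULT ==
["at(hall)", "locked(d_office_dock)", "open(d_dock_lab)", "open(d_lab_hall)"]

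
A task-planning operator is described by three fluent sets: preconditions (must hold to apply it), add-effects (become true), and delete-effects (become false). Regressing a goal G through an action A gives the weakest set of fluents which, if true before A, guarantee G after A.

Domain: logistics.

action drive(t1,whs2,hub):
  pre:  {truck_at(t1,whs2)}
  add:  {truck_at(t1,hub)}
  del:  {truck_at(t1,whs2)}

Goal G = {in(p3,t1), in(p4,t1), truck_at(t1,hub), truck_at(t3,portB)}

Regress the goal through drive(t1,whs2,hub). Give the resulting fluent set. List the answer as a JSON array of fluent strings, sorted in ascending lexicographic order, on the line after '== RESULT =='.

Regress:
  G ∩ del = {}  (empty — regression defined)
  G \ add = {in(p3,t1), in(p4,t1), truck_at(t1,hub), truck_at(t3,portB)} \ {truck_at(t1,hub)} = {in(p3,t1), in(p4,t1), truck_at(t3,portB)}
  ∪ pre   = {in(p3,t1), in(p4,t1), truck_at(t3,portB)} ∪ {truck_at(t1,whs2)}
          = {in(p3,t1), in(p4,t1), truck_at(t1,whs2), truck_at(t3,portB)}

== RESULT ==
["in(p3,t1)", "in(p4,t1)", "truck_at(t1,whs2)", "truck_at(t3,portB)"]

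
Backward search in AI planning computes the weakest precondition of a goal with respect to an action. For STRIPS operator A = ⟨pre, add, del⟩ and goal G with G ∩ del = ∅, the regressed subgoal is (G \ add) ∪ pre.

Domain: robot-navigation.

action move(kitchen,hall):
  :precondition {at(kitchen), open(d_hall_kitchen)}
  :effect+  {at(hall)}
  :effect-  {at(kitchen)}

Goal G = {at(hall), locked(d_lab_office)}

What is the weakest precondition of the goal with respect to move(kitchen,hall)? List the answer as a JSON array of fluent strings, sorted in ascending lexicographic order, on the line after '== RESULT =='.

Regress:
  G ∩ del = {}  (empty — regression defined)
  G \ add = {at(hall), locked(d_lab_office)} \ {at(hall)} = {locked(d_lab_office)}
  ∪ pre   = {locked(d_lab_office)} ∪ {at(kitchen), open(d_hall_kitchen)}
          = {at(kitchen), locked(d_lab_office), open(d_hall_kitchen)}

== RESULT ==
["at(kitchen)", "locked(d_lab_office)", "open(d_hall_kitchen)"]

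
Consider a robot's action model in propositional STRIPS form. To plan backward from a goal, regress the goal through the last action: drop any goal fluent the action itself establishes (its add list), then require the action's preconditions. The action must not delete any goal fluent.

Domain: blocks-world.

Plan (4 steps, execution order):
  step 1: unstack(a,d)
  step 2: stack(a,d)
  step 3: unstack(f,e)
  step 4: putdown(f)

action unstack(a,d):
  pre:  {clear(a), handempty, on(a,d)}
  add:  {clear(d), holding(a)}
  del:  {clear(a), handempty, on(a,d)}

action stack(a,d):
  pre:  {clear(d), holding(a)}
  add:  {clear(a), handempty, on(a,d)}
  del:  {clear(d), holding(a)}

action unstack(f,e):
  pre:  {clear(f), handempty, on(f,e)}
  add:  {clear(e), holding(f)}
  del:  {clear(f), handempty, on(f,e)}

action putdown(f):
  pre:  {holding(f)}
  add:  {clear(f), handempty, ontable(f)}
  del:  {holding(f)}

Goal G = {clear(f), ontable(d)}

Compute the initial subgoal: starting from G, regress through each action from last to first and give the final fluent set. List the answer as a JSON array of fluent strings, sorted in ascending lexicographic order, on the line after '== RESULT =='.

Regress step by step:
  through step 4 (putdown(f)): drop {clear(f)}, keep {ontable(d)}, require {holding(f)}
    → {holding(f), ontable(d)}
  through step 3 (unstack(f,e)): drop {holding(f)}, keep {ontable(d)}, require {clear(f), handempty, on(f,e)}
    → {clear(f), handempty, on(f,e), ontable(d)}
  through step 2 (stack(a,d)): drop {handempty}, keep {clear(f), on(f,e), ontable(d)}, require {clear(d), holding(a)}
    → {clear(d), clear(f), holding(a), on(f,e), ontable(d)}
  through step 1 (unstack(a,d)): drop {clear(d), holding(a)}, keep {clear(f), on(f,e), ontable(d)}, require {clear(a), handempty, on(a,d)}
    → {clear(a), clear(f), handempty, on(a,d), on(f,e), ontable(d)}

== RESULT ==
["clear(a)", "clear(f)", "handempty", "on(a,d)", "on(f,e)", "ontable(d)"]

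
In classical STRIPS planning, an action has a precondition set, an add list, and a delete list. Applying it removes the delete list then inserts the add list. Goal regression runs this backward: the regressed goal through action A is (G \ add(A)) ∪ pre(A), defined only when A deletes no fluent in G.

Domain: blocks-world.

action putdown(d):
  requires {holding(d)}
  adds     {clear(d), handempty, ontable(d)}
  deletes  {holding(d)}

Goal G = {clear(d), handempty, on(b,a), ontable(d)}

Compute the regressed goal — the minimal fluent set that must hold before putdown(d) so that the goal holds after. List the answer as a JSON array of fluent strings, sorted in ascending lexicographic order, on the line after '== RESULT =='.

Regress:
  G ∩ del = {}  (empty — regression defined)
  G \ add = {clear(d), handempty, on(b,a), ontable(d)} \ {clear(d), handempty, ontable(d)} = {on(b,a)}
  ∪ pre   = {on(b,a)} ∪ {holding(d)}
          = {holding(d), on(b,a)}

== RESULT ==
["holding(d)", "on(b,a)"]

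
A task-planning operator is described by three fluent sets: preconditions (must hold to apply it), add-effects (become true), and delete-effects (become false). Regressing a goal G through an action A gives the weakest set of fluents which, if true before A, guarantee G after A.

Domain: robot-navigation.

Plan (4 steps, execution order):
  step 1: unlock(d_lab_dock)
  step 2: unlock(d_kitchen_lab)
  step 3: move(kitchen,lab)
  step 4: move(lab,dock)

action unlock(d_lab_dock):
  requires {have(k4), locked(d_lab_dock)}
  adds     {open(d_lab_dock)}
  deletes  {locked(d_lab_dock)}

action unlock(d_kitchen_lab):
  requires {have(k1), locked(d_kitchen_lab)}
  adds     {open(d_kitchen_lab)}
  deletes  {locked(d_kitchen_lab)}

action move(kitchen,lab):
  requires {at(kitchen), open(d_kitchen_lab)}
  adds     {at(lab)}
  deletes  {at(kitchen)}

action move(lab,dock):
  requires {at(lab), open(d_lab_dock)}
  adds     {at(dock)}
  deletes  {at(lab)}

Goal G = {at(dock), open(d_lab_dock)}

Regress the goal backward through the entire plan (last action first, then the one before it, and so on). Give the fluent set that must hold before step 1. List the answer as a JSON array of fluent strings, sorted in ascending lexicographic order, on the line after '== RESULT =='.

Regress step by step:
  through step 4 (move(lab,dock)): drop {at(dock)}, keep {open(d_lab_dock)}, require {at(lab), open(d_lab_dock)}
    → {at(lab), open(d_lab_dock)}
  through step 3 (move(kitchen,lab)): drop {at(lab)}, keep {open(d_lab_dock)}, require {at(kitchen), open(d_kitchen_lab)}
    → {at(kitchen), open(d_kitchen_lab), open(d_lab_dock)}
  through step 2 (unlock(d_kitchen_lab)): drop {open(d_kitchen_lab)}, keep {at(kitchen), open(d_lab_dock)}, require {have(k1), locked(d_kitchen_lab)}
    → {at(kitchen), have(k1), locked(d_kitchen_lab), open(d_lab_dock)}
  through step 1 (unlock(d_lab_dock)): drop {open(d_lab_dock)}, keep {at(kitchen), have(k1), locked(d_kitchen_lab)}, require {have(k4), locked(d_lab_dock)}
    → {at(kitchen), have(k1), have(k4), locked(d_kitchen_lab), locked(d_lab_dock)}

== RESULT ==
["at(kitchen)", "have(k1)", "have(k4)", "locked(d_kitchen_lab)", "locked(d_lab_dock)"]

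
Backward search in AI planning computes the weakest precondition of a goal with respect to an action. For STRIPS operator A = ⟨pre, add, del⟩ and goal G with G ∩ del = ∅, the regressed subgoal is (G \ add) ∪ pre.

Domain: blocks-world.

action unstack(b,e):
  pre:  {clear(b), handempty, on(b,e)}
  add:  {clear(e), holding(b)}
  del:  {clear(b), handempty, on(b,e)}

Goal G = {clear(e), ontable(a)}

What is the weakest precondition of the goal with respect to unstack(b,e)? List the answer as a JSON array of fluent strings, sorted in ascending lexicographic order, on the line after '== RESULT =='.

Regress:
  G ∩ del = {}  (empty — regression defined)
  G \ add = {clear(e), ontable(a)} \ {clear(e), holding(b)} = {ontable(a)}
  ∪ pre   = {ontable(a)} ∪ {clear(b), handempty, on(b,e)}
          = {clear(b), handempty, on(b,e), ontable(a)}

== RESULT ==
["clear(b)", "handempty", "on(b,e)", "ontable(a)"]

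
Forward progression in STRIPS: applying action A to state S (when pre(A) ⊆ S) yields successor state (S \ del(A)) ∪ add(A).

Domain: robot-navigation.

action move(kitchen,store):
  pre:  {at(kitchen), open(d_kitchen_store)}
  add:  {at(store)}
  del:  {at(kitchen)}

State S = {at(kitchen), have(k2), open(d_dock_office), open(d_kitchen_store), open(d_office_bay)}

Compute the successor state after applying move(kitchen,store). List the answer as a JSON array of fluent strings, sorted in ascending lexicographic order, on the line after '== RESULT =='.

Progress:
  pre ⊆ S: {at(kitchen), open(d_kitchen_store)} ⊆ S  — applicable
  S \ del = {have(k2), open(d_dock_office), open(d_kitchen_store), open(d_office_bay)}
  ∪ add   = {at(store), have(k2), open(d_dock_office), open(d_kitchen_store), open(d_office_bay)}

== RESULT ==
["at(store)", "have(k2)", "open(d_dock_office)", "open(d_kitchen_store)", "open(d_office_bay)"]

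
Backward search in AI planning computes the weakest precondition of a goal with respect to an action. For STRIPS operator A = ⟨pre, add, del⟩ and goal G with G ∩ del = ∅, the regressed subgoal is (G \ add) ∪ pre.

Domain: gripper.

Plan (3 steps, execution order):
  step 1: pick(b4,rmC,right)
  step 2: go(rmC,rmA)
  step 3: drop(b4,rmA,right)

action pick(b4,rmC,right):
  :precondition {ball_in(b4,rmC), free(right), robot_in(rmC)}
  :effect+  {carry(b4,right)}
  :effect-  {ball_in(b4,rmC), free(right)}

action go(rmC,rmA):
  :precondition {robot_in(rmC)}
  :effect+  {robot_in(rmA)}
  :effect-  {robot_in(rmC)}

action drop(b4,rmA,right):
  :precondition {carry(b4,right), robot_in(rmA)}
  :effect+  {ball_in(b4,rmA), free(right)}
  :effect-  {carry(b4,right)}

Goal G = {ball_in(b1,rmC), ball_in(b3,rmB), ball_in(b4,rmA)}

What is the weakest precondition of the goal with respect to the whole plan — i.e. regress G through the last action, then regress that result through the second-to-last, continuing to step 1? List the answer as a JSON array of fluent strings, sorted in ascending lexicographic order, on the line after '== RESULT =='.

Work backward from the goal:
  through step 3 (drop(b4,rmA,right)): drop {ball_in(b4,rmA)}, keep {ball_in(b1,rmC), ball_in(b3,rmB)}, require {carry(b4,right), robot_in(rmA)}
    → {ball_in(b1,rmC), ball_in(b3,rmB), carry(b4,right), robot_in(rmA)}
  through step 2 (go(rmC,rmA)): drop {robot_in(rmA)}, keep {ball_in(b1,rmC), ball_in(b3,rmB), carry(b4,right)}, require {robot_in(rmC)}
    → {ball_in(b1,rmC), ball_in(b3,rmB), carry(b4,right), robot_in(rmC)}
  through step 1 (pick(b4,rmC,right)): drop {carry(b4,right)}, keep {ball_in(b1,rmC), ball_in(b3,rmB), robot_in(rmC)}, require {ball_in(b4,rmC), free(right), robot_in(rmC)}
    → {ball_in(b1,rmC), ball_in(b3,rmB), ball_in(b4,rmC), free(right), robot_in(rmC)}

== RESULT ==
["ball_in(b1,rmC)", "ball_in(b3,rmB)", "ball_in(b4,rmC)", "free(right)", "robot_in(rmC)"]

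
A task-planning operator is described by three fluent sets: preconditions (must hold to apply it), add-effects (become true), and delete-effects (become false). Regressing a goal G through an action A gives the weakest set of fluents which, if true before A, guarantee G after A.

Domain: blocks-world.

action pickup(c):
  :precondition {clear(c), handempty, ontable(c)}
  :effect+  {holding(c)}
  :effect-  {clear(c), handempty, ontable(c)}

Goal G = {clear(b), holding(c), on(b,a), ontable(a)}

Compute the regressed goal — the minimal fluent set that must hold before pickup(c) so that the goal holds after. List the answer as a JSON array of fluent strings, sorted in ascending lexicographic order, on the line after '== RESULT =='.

Compute (G \ add) ∪ pre:
  G ∩ del = {}  (empty — regression defined)
  G \ add = {clear(b), holding(c), on(b,a), ontable(a)} \ {holding(c)} = {clear(b), on(b,a), ontable(a)}
  ∪ pre   = {clear(b), on(b,a), ontable(a)} ∪ {clear(c), handempty, ontable(c)}
          = {clear(b), clear(c), handempty, on(b,a), ontable(a), ontable(c)}

== RESULT ==
["clear(b)", "clear(c)", "handempty", "on(b,a)", "ontable(a)", "ontable(c)"]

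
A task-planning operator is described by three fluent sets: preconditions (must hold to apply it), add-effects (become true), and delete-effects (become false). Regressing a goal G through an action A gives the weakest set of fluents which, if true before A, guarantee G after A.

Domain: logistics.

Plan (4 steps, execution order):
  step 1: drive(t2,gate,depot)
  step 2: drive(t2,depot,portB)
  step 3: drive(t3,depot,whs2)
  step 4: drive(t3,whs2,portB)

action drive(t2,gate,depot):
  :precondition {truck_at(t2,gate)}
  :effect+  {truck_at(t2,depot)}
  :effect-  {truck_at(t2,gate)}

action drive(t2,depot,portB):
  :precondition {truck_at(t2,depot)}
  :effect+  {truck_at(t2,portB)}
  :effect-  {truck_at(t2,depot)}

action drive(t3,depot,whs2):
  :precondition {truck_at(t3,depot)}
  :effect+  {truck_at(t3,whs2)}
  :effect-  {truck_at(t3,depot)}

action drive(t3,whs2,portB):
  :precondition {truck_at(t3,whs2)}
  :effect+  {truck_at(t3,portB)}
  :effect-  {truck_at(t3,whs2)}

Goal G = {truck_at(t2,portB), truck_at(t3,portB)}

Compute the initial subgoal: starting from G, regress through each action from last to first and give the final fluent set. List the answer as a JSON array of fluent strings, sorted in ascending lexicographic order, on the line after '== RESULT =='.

Work backward from the goal:
  through step 4 (drive(t3,whs2,portB)): drop {truck_at(t3,portB)}, keep {truck_at(t2,portB)}, require {truck_at(t3,whs2)}
    → {truck_at(t2,portB), truck_at(t3,whs2)}
  through step 3 (drive(t3,depot,whs2)): drop {truck_at(t3,whs2)}, keep {truck_at(t2,portB)}, require {truck_at(t3,depot)}
    → {truck_at(t2,portB), truck_at(t3,depot)}
  through step 2 (drive(t2,depot,portB)): drop {truck_at(t2,portB)}, keep {truck_at(t3,depot)}, require {truck_at(t2,depot)}
    → {truck_at(t2,depot), truck_at(t3,depot)}
  through step 1 (drive(t2,gate,depot)): drop {truck_at(t2,depot)}, keep {truck_at(t3,depot)}, require {truck_at(t2,gate)}
    → {truck_at(t2,gate), truck_at(t3,depot)}

== RESULT ==
["truck_at(t2,gate)", "truck_at(t3,depot)"]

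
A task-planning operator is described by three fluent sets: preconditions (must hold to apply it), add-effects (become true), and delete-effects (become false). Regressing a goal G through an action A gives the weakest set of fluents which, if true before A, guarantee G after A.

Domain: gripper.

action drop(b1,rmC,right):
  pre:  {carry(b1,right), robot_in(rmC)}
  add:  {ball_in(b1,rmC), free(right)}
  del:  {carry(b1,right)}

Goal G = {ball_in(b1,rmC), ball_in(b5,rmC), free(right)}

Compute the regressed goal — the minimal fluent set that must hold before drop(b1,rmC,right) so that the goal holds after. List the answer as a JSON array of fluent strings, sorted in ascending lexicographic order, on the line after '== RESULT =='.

Compute (G \ add) ∪ pre:
  G ∩ del = {}  (empty — regression defined)
  G \ add = {ball_in(b1,rmC), ball_in(b5,rmC), free(right)} \ {ball_in(b1,rmC), free(right)} = {ball_in(b5,rmC)}
  ∪ pre   = {ball_in(b5,rmC)} ∪ {carry(b1,right), robot_in(rmC)}
          = {ball_in(b5,rmC), carry(b1,right), robot_in(rmC)}

== RESULT ==
["ball_in(b5,rmC)", "carry(b1,right)", "robot_in(rmC)"]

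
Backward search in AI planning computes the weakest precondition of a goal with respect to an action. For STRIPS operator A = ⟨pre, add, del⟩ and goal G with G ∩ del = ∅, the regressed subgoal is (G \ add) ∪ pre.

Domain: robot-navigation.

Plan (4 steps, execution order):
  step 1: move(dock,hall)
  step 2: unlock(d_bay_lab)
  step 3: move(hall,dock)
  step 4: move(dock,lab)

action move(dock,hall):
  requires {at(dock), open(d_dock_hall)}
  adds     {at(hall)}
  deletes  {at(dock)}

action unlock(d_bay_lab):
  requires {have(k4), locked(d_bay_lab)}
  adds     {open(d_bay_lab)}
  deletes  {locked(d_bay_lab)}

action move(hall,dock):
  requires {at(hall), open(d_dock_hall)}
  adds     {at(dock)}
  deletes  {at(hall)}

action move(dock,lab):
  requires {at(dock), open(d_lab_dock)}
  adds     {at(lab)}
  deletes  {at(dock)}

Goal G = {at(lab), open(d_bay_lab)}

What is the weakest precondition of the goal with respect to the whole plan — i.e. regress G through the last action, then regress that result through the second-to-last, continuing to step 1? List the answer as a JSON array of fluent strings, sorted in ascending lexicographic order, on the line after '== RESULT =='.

Work backward from the goal:
  through step 4 (move(dock,lab)): drop {at(lab)}, keep {open(d_bay_lab)}, require {at(dock), open(d_lab_dock)}
    → {at(dock), open(d_bay_lab), open(d_lab_dock)}
  through step 3 (move(hall,dock)): drop {at(dock)}, keep {open(d_bay_lab), open(d_lab_dock)}, require {at(hall), open(d_dock_hall)}
    → {at(hall), open(d_bay_lab), open(d_dock_hall), open(d_lab_dock)}
  through step 2 (unlock(d_bay_lab)): drop {open(d_bay_lab)}, keep {at(hall), open(d_dock_hall), open(d_lab_dock)}, require {have(k4), locked(d_bay_lab)}
    → {at(hall), have(k4), locked(d_bay_lab), open(d_dock_hall), open(d_lab_dock)}
  through step 1 (move(dock,hall)): drop {at(hall)}, keep {have(k4), locked(d_bay_lab), open(d_dock_hall), open(d_lab_dock)}, require {at(dock), open(d_dock_hall)}
    → {at(dock), have(k4), locked(d_bay_lab), open(d_dock_hall), open(d_lab_dock)}

== RESULT ==
["at(dock)", "have(k4)", "locked(d_bay_lab)", "open(d_dock_hall)", "open(d_lab_dock)"]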